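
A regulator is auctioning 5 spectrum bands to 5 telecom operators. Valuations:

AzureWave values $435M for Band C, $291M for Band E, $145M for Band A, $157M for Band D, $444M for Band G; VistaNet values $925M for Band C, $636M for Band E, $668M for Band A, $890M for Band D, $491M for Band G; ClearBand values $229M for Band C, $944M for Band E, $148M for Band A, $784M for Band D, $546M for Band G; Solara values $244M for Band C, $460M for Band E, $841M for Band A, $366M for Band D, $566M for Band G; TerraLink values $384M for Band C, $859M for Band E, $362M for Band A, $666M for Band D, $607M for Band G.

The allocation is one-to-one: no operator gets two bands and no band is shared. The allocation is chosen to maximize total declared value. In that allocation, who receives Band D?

Optimal: AzureWave→Band G ($444M), VistaNet→Band C ($925M), ClearBand→Band D ($784M), Solara→Band A ($841M), TerraLink→Band E ($859M) — total 444+925+784+841+859 = $3853M.
Max-entry greedy (repeatedly take the single best remaining cell) gives $3820M, worse by 33.
No other one-to-one assignment exceeds $3853M.
ClearBand's own top band is Band E ($944M), but forcing ClearBand→Band E and reassigning the rest optimally gives only $3820M — worse by 33.

ClearBand receives Band D.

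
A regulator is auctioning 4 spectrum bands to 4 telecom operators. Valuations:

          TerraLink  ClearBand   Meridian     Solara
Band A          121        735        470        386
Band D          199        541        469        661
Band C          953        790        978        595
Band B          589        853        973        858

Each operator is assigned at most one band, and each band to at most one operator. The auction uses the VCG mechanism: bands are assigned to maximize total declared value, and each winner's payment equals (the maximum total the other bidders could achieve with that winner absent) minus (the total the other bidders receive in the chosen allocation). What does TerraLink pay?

Efficient allocation: TerraLink→Band C ($953M), ClearBand→Band A ($735M), Meridian→Band B ($973M), Solara→Band D ($661M); total welfare W = $3322M.
TerraLink receives Band C at value $953M, so the others get W − 953 = $2369M.
Without TerraLink: best allocation of the remaining 3 bidders over all 4 bands is ClearBand→Band A ($735M), Meridian→Band C ($978M), Solara→Band B ($858M), total $2571M.
VCG payment = (others' best without TerraLink) − (others' welfare with TerraLink) = 2571 − 2369 = $202M.

TerraLink pays $202M.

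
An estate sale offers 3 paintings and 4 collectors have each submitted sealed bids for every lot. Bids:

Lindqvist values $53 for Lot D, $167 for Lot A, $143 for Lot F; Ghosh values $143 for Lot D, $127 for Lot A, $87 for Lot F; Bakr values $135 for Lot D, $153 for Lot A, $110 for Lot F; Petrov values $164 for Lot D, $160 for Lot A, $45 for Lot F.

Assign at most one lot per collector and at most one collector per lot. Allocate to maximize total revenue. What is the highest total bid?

Max total: $460

Optimal: Petrov→Lot D ($164), Bakr→Lot A ($153), Lindqvist→Lot F ($143) — total 164+153+143 = $460.
Column-greedy (each lot in turn goes to its best remaining collector) gives $441, worse by 19.
Checked against all permutations: $460 is optimal.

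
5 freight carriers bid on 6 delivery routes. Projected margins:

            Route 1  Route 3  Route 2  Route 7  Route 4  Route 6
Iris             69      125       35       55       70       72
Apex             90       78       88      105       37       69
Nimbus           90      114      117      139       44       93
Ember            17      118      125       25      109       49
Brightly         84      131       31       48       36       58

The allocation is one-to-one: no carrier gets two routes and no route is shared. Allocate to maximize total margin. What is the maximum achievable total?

Max total: $557k

Optimal: Iris→Route 6 ($72k), Apex→Route 1 ($90k), Nimbus→Route 7 ($139k), Ember→Route 2 ($125k), Brightly→Route 3 ($131k) — total 72+90+139+125+131 = $557k.
Row-greedy (each carrier in turn takes its best remaining route) gives $540k, worse by 17.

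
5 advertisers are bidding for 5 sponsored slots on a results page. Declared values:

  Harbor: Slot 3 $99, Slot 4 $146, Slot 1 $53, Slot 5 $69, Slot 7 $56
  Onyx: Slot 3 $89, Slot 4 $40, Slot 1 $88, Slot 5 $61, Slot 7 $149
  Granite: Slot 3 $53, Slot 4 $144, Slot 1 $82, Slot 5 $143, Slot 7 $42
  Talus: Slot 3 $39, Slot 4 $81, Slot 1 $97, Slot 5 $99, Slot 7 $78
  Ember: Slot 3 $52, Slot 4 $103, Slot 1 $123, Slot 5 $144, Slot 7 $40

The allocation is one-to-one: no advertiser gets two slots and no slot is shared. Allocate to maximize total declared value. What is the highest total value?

Optimal: Harbor→Slot 3 ($99), Onyx→Slot 7 ($149), Granite→Slot 4 ($144), Talus→Slot 1 ($97), Ember→Slot 5 ($144) — total 99+149+144+97+144 = $633.
Row-greedy (each advertiser in turn takes its best remaining slot) gives $587, worse by 46.

Maximum total: $633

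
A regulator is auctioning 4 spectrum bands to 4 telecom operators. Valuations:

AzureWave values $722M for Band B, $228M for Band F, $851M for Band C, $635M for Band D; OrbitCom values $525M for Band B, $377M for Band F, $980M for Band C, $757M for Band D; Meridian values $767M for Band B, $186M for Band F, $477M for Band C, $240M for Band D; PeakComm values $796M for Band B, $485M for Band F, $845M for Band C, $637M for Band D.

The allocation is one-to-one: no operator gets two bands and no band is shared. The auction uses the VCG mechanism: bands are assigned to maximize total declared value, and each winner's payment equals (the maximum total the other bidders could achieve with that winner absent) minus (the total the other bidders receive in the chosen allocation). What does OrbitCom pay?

OrbitCom pays $368M.

Efficient allocation: AzureWave→Band D ($635M), OrbitCom→Band C ($980M), Meridian→Band B ($767M), PeakComm→Band F ($485M); total welfare W = $2867M.
OrbitCom receives Band C at value $980M, so the others get W − 980 = $1887M.
Without OrbitCom: best allocation of the remaining 3 bidders over all 4 bands is AzureWave→Band C ($851M), Meridian→Band B ($767M), PeakComm→Band D ($637M), total $2255M.
VCG payment = (others' best without OrbitCom) − (others' welfare with OrbitCom) = 2255 − 1887 = $368M.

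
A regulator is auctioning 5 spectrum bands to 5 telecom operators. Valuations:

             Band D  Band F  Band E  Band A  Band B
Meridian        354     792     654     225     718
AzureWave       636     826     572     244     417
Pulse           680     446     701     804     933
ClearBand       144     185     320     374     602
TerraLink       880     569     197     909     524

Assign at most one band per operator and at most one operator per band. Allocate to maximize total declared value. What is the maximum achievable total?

Max total: $3766M

Treat this as an assignment problem: match each operator to one band.
Optimal: Meridian→Band E ($654M), AzureWave→Band F ($826M), Pulse→Band A ($804M), ClearBand→Band B ($602M), TerraLink→Band D ($880M) — total 654+826+804+602+880 = $3766M.
Next-best assignment: Meridian→Band E, AzureWave→Band F, Pulse→Band D, ClearBand→Band B, TerraLink→Band A = $3671M.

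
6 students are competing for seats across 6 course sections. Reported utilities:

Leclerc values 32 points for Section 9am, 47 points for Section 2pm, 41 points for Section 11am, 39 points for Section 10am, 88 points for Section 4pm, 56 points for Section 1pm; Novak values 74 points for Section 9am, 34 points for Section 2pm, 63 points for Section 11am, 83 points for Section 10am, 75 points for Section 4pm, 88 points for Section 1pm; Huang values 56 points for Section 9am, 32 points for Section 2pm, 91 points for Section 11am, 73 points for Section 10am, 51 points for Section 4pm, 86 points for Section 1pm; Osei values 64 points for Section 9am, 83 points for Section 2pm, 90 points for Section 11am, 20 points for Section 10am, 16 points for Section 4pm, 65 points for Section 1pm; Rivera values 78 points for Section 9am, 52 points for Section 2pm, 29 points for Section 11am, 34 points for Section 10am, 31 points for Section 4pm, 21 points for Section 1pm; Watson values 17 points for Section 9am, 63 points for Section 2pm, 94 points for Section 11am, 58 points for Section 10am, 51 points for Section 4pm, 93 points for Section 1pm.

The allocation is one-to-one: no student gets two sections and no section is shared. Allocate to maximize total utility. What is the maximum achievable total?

Optimal: Leclerc→Section 4pm (88 points), Novak→Section 10am (83 points), Huang→Section 11am (91 points), Osei→Section 2pm (83 points), Rivera→Section 9am (78 points), Watson→Section 1pm (93 points) — total 88+83+91+83+78+93 = 516 points.
Max-entry greedy (repeatedly take the single best remaining cell) gives 504 points, worse by 12.
Swapping Huang↔Rivera (Huang→Section 9am 56 points, Rivera→Section 11am 29 points) loses 84.

Maximum total: 516 points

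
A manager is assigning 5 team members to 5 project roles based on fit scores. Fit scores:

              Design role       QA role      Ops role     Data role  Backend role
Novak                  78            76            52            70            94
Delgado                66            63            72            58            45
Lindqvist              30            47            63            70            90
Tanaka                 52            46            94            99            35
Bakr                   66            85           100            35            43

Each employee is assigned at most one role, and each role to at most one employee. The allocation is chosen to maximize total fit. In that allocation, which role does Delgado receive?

Delgado receives Design role.

Optimal: Novak→QA role (76 pts), Delgado→Design role (66 pts), Lindqvist→Backend role (90 pts), Tanaka→Data role (99 pts), Bakr→Ops role (100 pts) — total 76+66+90+99+100 = 431 pts.
Max-entry greedy (repeatedly take the single best remaining cell) gives 406 pts, worse by 25.
Next-best assignment: Novak→Design role, Delgado→QA role, Lindqvist→Backend role, Tanaka→Data role, Bakr→Ops role = 430 pts.
Delgado's own top role is Ops role (72 pts), but forcing Delgado→Ops role and reassigning the rest optimally gives only 424 pts — worse by 7.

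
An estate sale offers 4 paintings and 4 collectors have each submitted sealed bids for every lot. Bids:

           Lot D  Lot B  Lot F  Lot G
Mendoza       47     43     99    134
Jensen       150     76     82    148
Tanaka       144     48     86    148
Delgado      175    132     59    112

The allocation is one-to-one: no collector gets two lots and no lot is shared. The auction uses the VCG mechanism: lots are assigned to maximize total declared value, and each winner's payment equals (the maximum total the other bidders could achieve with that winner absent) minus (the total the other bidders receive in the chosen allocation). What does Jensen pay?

Jensen pays $43.

Efficient allocation: Mendoza→Lot F ($99), Jensen→Lot D ($150), Tanaka→Lot G ($148), Delgado→Lot B ($132); total welfare W = $529.
Jensen receives Lot D at value $150, so the others get W − 150 = $379.
Without Jensen: best allocation of the remaining 3 bidders over all 4 lots is Mendoza→Lot F ($99), Tanaka→Lot G ($148), Delgado→Lot D ($175), total $422.
VCG payment = (others' best without Jensen) − (others' welfare with Jensen) = 422 − 379 = $43.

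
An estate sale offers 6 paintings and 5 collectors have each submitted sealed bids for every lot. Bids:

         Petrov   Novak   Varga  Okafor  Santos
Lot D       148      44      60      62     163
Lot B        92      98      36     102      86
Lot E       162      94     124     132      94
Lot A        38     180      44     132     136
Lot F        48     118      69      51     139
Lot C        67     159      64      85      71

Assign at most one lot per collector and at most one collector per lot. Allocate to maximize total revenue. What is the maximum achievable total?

Max total: $702

Treat this as an assignment problem: match each collector to one lot.
Optimal: Petrov→Lot D ($148), Novak→Lot C ($159), Varga→Lot E ($124), Okafor→Lot A ($132), Santos→Lot F ($139) — total 148+159+124+132+139 = $702.
Row-greedy (each collector in turn takes its best remaining lot) gives $676, worse by 26.
Next-best assignment: Petrov→Lot D, Novak→Lot A, Varga→Lot E, Okafor→Lot B, Santos→Lot F = $693.
Checked against all permutations: $702 is optimal.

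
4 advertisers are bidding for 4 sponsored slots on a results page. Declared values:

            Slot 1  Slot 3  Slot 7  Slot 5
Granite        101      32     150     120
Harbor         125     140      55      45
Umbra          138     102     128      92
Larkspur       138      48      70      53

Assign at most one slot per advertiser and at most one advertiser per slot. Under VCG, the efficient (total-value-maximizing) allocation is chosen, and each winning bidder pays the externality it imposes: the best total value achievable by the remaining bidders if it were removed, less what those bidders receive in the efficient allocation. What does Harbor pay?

Efficient allocation: Granite→Slot 5 ($120), Harbor→Slot 3 ($140), Umbra→Slot 7 ($128), Larkspur→Slot 1 ($138); total welfare W = $526.
Harbor receives Slot 3 at value $140, so the others get W − 140 = $386.
Without Harbor: best allocation of the remaining 3 bidders over all 4 slots is Granite→Slot 7 ($150), Umbra→Slot 3 ($102), Larkspur→Slot 1 ($138), total $390.
VCG payment = (others' best without Harbor) − (others' welfare with Harbor) = 390 − 386 = $4.

Harbor pays $4.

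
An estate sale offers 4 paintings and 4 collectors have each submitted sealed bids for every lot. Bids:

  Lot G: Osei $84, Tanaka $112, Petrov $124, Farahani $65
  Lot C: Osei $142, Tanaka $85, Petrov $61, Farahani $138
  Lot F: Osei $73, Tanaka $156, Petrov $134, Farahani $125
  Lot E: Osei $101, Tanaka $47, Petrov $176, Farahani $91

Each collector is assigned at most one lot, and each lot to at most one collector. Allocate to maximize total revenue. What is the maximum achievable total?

Max total: $555

This is a one-to-one assignment (maximum-weight bipartite matching).
Optimal: Osei→Lot C ($142), Tanaka→Lot G ($112), Petrov→Lot E ($176), Farahani→Lot F ($125) — total 142+112+176+125 = $555.
Row-greedy (each collector in turn takes its best remaining lot) gives $539, worse by 16.
Next-best assignment: Osei→Lot G, Tanaka→Lot F, Petrov→Lot E, Farahani→Lot C = $554.
Every other assignment is strictly worse.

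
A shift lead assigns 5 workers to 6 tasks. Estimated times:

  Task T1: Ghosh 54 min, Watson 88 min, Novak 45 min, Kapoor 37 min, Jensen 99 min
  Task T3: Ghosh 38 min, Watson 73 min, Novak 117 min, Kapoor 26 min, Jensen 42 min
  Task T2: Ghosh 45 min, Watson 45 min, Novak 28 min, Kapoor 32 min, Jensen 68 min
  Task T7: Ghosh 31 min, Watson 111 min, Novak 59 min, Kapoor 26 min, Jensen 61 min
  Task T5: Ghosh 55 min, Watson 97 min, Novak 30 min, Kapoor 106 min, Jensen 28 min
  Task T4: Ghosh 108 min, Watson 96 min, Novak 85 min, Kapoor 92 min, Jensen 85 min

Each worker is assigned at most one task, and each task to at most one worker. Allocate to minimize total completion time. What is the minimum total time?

Optimal: Ghosh→Task T7 (31 min), Watson→Task T2 (45 min), Novak→Task T1 (45 min), Kapoor→Task T3 (26 min), Jensen→Task T5 (28 min) — total 31+45+45+26+28 = 175 min.
Next-best assignment: Ghosh→Task T3, Watson→Task T2, Novak→Task T1, Kapoor→Task T7, Jensen→Task T5 = 182 min.
Swapping Watson↔Kapoor (Watson→Task T3 73 min, Kapoor→Task T2 32 min) adds 34.

Min total: 175 min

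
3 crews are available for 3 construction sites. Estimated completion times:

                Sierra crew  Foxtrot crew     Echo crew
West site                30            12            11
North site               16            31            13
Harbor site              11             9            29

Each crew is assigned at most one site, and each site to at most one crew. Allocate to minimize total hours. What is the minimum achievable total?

Optimal: Sierra crew→North site (16 hours), Foxtrot crew→Harbor site (9 hours), Echo crew→West site (11 hours) — total 16+9+11 = 36 hours.

Minimum total: 36 hours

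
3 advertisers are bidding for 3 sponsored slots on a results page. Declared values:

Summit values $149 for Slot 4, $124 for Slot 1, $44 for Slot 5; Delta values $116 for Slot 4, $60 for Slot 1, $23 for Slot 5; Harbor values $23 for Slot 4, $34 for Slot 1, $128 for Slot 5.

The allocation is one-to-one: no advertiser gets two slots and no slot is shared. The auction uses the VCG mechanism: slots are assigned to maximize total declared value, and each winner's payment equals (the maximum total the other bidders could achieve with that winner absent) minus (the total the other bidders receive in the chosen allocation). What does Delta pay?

Delta pays $25.

Efficient allocation: Summit→Slot 1 ($124), Delta→Slot 4 ($116), Harbor→Slot 5 ($128); total welfare W = $368.
Delta receives Slot 4 at value $116, so the others get W − 116 = $252.
Without Delta: best allocation of the remaining 2 bidders over all 3 slots is Summit→Slot 4 ($149), Harbor→Slot 5 ($128), total $277.
VCG payment = (others' best without Delta) − (others' welfare with Delta) = 277 − 252 = $25.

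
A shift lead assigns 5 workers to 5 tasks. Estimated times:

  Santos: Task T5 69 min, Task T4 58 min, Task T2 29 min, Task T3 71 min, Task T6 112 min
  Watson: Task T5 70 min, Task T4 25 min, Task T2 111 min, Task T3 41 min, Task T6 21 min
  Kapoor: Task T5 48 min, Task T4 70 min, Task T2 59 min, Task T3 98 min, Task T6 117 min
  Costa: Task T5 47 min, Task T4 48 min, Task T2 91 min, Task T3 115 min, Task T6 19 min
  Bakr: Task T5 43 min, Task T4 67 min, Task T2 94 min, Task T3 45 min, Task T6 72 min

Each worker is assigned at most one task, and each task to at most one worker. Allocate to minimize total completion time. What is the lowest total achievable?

This is a one-to-one assignment (minimum-cost bipartite matching).
Optimal: Santos→Task T2 (29 min), Watson→Task T4 (25 min), Kapoor→Task T5 (48 min), Costa→Task T6 (19 min), Bakr→Task T3 (45 min) — total 29+25+48+19+45 = 166 min.

Minimum total: 166 min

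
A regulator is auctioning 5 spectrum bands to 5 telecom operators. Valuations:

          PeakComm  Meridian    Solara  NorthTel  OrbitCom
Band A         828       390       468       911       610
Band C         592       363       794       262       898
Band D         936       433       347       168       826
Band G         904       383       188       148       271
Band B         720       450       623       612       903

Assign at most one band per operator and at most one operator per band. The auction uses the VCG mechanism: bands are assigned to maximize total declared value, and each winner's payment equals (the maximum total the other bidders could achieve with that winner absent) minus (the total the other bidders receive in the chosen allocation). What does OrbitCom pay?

OrbitCom pays $49M.

Efficient allocation: PeakComm→Band G ($904M), Meridian→Band D ($433M), Solara→Band C ($794M), NorthTel→Band A ($911M), OrbitCom→Band B ($903M); total welfare W = $3945M.
OrbitCom receives Band B at value $903M, so the others get W − 903 = $3042M.
Without OrbitCom: best allocation of the remaining 4 bidders over all 5 bands is PeakComm→Band D ($936M), Meridian→Band B ($450M), Solara→Band C ($794M), NorthTel→Band A ($911M), total $3091M.
VCG payment = (others' best without OrbitCom) − (others' welfare with OrbitCom) = 3091 − 3042 = $49M.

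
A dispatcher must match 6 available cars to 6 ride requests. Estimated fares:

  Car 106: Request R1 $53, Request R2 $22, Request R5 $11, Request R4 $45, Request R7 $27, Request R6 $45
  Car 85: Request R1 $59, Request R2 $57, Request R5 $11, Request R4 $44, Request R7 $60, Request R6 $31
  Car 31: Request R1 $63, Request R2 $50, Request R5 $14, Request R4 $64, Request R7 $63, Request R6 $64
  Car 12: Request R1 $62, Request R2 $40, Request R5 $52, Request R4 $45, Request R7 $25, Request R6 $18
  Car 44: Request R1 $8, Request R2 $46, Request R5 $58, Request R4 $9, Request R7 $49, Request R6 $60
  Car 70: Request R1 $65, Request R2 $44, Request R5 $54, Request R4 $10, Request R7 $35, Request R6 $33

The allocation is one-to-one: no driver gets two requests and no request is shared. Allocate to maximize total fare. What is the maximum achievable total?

This is the linear assignment problem.
Optimal: Car 106→Request R4 ($45), Car 85→Request R2 ($57), Car 31→Request R7 ($63), Car 12→Request R5 ($52), Car 44→Request R6 ($60), Car 70→Request R1 ($65) — total 45+57+63+52+60+65 = $342.
Max-entry greedy (repeatedly take the single best remaining cell) gives $323, worse by 19.

Max total: $342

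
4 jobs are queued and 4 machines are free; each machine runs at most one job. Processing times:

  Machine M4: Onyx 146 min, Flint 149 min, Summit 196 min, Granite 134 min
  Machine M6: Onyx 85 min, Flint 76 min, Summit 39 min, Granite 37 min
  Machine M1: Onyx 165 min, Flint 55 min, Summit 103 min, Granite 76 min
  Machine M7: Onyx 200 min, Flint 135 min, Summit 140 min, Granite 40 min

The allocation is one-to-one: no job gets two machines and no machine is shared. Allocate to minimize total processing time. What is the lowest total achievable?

Optimal: Onyx→Machine M4 (146 min), Flint→Machine M1 (55 min), Summit→Machine M6 (39 min), Granite→Machine M7 (40 min) — total 146+55+39+40 = 280 min.
Min-entry greedy (repeatedly take the single cheapest remaining cell) gives 378 min, worse by 98.
No other one-to-one assignment undercuts 280 min.

Minimum total: 280 min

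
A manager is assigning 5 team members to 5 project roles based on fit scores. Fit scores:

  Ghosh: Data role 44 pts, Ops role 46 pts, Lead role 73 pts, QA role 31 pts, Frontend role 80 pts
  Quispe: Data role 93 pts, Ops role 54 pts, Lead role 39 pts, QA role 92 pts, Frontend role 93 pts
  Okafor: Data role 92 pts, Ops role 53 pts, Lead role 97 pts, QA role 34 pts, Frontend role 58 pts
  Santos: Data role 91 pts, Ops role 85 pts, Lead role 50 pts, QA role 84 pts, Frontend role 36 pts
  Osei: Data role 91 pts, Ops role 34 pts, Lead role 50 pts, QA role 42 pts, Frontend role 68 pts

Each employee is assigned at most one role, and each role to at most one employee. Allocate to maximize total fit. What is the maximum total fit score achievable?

Max total: 445 pts

This is a one-to-one assignment (maximum-weight bipartite matching).
Optimal: Ghosh→Frontend role (80 pts), Quispe→QA role (92 pts), Okafor→Lead role (97 pts), Santos→Ops role (85 pts), Osei→Data role (91 pts) — total 80+92+97+85+91 = 445 pts.
Row-greedy (each employee in turn takes its best remaining role) gives 397 pts, worse by 48.
Next-best assignment: Ghosh→Ops role, Quispe→Frontend role, Okafor→Lead role, Santos→QA role, Osei→Data role = 411 pts.
No other one-to-one assignment exceeds 445 pts.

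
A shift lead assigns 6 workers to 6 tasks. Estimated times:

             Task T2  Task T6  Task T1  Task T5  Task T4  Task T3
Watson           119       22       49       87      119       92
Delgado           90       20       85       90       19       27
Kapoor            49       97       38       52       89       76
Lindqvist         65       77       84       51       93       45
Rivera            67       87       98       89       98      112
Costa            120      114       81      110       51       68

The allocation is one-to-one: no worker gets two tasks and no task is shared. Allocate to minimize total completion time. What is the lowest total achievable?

Optimal: Watson→Task T6 (22 min), Delgado→Task T3 (27 min), Kapoor→Task T1 (38 min), Lindqvist→Task T5 (51 min), Rivera→Task T2 (67 min), Costa→Task T4 (51 min) — total 22+27+38+51+67+51 = 256 min.
Column-greedy (each task in turn goes to its cheapest remaining worker) gives 332 min, worse by 76.
Next-best assignment: Watson→Task T6, Delgado→Task T4, Kapoor→Task T1, Lindqvist→Task T5, Rivera→Task T2, Costa→Task T3 = 265 min.
Swapping Kapoor↔Watson (Kapoor→Task T6 97 min, Watson→Task T1 49 min) adds 86.

Min total: 256 min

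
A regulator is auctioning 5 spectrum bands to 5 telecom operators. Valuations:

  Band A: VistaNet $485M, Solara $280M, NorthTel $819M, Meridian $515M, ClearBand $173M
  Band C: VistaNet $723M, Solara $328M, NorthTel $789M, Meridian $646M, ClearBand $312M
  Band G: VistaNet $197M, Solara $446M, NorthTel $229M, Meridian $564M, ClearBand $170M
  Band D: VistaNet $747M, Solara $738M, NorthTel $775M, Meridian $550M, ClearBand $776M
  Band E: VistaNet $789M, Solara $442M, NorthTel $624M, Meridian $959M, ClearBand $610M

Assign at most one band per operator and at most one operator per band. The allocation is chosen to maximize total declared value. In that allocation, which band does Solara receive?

Solara receives Band G.

Treat this as an assignment problem: match each operator to one band.
Optimal: VistaNet→Band C ($723M), Solara→Band G ($446M), NorthTel→Band A ($819M), Meridian→Band E ($959M), ClearBand→Band D ($776M) — total 723+446+819+959+776 = $3723M.
Next-best assignment: VistaNet→Band E, Solara→Band G, NorthTel→Band A, Meridian→Band C, ClearBand→Band D = $3476M.
Every other assignment is strictly worse.
Solara's own top band is Band D ($738M), but forcing Solara→Band D and reassigning the rest optimally gives only $3454M — worse by 269.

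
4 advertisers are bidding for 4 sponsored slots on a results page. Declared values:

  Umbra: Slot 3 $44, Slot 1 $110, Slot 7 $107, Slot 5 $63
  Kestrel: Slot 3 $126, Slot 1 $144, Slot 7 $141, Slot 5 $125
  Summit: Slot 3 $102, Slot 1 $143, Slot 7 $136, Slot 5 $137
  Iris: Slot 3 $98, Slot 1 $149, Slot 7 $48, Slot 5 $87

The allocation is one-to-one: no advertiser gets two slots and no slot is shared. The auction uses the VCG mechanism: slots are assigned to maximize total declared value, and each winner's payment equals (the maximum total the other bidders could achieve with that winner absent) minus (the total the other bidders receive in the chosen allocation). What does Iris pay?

Efficient allocation: Umbra→Slot 7 ($107), Kestrel→Slot 3 ($126), Summit→Slot 5 ($137), Iris→Slot 1 ($149); total welfare W = $519.
Iris receives Slot 1 at value $149, so the others get W − 149 = $370.
Without Iris: best allocation of the remaining 3 bidders over all 4 slots is Umbra→Slot 1 ($110), Kestrel→Slot 7 ($141), Summit→Slot 5 ($137), total $388.
VCG payment = (others' best without Iris) − (others' welfare with Iris) = 388 − 370 = $18.

Iris pays $18.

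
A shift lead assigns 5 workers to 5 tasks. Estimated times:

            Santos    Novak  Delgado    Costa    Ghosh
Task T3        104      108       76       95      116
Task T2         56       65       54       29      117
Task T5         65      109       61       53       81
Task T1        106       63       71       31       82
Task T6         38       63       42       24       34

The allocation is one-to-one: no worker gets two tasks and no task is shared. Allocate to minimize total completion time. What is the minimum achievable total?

Min total: 267 min

This is a one-to-one assignment (minimum-cost bipartite matching).
Optimal: Santos→Task T5 (65 min), Novak→Task T1 (63 min), Delgado→Task T3 (76 min), Costa→Task T2 (29 min), Ghosh→Task T6 (34 min) — total 65+63+76+29+34 = 267 min.
Min-entry greedy (repeatedly take the single cheapest remaining cell) gives 322 min, worse by 55.
Checked against all permutations: 267 min is optimal.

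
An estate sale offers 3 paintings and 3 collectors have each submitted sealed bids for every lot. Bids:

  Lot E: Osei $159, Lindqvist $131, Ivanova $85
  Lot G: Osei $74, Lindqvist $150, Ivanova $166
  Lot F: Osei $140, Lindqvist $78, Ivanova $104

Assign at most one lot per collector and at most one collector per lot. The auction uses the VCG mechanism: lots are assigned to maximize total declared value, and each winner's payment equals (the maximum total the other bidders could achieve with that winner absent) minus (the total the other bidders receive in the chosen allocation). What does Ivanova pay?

Efficient allocation: Osei→Lot F ($140), Lindqvist→Lot E ($131), Ivanova→Lot G ($166); total welfare W = $437.
Ivanova receives Lot G at value $166, so the others get W − 166 = $271.
Without Ivanova: best allocation of the remaining 2 bidders over all 3 lots is Osei→Lot E ($159), Lindqvist→Lot G ($150), total $309.
VCG payment = (others' best without Ivanova) − (others' welfare with Ivanova) = 309 − 271 = $38.

Ivanova pays $38.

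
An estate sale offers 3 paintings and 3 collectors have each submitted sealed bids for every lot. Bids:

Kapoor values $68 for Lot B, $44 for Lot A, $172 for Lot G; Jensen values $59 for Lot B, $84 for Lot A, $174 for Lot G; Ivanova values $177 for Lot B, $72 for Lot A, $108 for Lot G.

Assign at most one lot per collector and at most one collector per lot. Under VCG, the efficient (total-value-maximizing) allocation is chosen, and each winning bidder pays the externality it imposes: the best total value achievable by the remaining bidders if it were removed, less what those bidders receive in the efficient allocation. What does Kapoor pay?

Kapoor pays $90.

Efficient allocation: Kapoor→Lot G ($172), Jensen→Lot A ($84), Ivanova→Lot B ($177); total welfare W = $433.
Kapoor receives Lot G at value $172, so the others get W − 172 = $261.
Without Kapoor: best allocation of the remaining 2 bidders over all 3 lots is Jensen→Lot G ($174), Ivanova→Lot B ($177), total $351.
VCG payment = (others' best without Kapoor) − (others' welfare with Kapoor) = 351 − 261 = $90.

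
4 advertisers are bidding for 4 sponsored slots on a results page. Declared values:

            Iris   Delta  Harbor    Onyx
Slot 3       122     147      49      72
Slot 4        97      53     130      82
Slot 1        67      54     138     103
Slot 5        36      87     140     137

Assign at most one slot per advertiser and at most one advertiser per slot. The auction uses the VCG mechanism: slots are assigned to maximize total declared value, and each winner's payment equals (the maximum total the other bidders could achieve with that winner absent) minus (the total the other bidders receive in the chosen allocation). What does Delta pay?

Efficient allocation: Iris→Slot 4 ($97), Delta→Slot 3 ($147), Harbor→Slot 1 ($138), Onyx→Slot 5 ($137); total welfare W = $519.
Delta receives Slot 3 at value $147, so the others get W − 147 = $372.
Without Delta: best allocation of the remaining 3 bidders over all 4 slots is Iris→Slot 3 ($122), Harbor→Slot 1 ($138), Onyx→Slot 5 ($137), total $397.
VCG payment = (others' best without Delta) − (others' welfare with Delta) = 397 − 372 = $25.

Delta pays $25.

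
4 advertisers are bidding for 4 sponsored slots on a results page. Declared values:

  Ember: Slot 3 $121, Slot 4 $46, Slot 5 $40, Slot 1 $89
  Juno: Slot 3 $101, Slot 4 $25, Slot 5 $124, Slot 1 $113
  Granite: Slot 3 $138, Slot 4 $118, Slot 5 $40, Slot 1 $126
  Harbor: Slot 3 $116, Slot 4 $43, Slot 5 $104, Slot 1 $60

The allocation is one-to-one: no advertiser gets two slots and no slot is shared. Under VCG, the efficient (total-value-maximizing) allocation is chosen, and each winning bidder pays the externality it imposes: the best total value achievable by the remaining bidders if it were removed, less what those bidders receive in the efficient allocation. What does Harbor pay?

Efficient allocation: Ember→Slot 3 ($121), Juno→Slot 1 ($113), Granite→Slot 4 ($118), Harbor→Slot 5 ($104); total welfare W = $456.
Harbor receives Slot 5 at value $104, so the others get W − 104 = $352.
Without Harbor: best allocation of the remaining 3 bidders over all 4 slots is Ember→Slot 3 ($121), Juno→Slot 5 ($124), Granite→Slot 1 ($126), total $371.
VCG payment = (others' best without Harbor) − (others' welfare with Harbor) = 371 − 352 = $19.

Harbor pays $19.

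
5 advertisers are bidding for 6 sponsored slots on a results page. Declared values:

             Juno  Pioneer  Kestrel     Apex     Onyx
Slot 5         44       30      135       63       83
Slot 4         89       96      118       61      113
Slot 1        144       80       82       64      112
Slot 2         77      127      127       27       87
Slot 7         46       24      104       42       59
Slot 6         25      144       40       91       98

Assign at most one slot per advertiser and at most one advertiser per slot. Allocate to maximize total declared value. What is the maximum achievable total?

Max total: $610

This is the linear assignment problem.
Optimal: Juno→Slot 1 ($144), Pioneer→Slot 2 ($127), Kestrel→Slot 5 ($135), Apex→Slot 6 ($91), Onyx→Slot 4 ($113) — total 144+127+135+91+113 = $610.
Next-best assignment: Juno→Slot 1, Pioneer→Slot 6, Kestrel→Slot 2, Apex→Slot 5, Onyx→Slot 4 = $591.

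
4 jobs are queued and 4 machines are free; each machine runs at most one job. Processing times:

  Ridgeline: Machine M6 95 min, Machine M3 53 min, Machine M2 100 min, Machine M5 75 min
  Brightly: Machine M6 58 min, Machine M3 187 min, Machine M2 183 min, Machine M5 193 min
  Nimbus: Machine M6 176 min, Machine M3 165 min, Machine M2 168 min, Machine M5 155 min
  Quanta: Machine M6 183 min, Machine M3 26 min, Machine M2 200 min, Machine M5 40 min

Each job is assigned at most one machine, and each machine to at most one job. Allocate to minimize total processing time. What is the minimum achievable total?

Min total: 319 min

Optimal: Ridgeline→Machine M3 (53 min), Brightly→Machine M6 (58 min), Nimbus→Machine M2 (168 min), Quanta→Machine M5 (40 min) — total 53+58+168+40 = 319 min.
Min-entry greedy (repeatedly take the single cheapest remaining cell) gives 327 min, worse by 8.
Next-best assignment: Ridgeline→Machine M5, Brightly→Machine M6, Nimbus→Machine M2, Quanta→Machine M3 = 327 min.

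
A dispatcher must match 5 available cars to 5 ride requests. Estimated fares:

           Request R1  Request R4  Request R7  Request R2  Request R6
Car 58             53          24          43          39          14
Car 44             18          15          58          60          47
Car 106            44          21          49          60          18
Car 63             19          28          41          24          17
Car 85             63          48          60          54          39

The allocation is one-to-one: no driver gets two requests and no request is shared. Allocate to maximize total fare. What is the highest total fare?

Maximum total: $249

This is the linear assignment problem.
Optimal: Car 58→Request R1 ($53), Car 44→Request R6 ($47), Car 106→Request R2 ($60), Car 63→Request R7 ($41), Car 85→Request R4 ($48) — total 53+47+60+41+48 = $249.
Row-greedy (each driver in turn takes its best remaining request) gives $229, worse by 20.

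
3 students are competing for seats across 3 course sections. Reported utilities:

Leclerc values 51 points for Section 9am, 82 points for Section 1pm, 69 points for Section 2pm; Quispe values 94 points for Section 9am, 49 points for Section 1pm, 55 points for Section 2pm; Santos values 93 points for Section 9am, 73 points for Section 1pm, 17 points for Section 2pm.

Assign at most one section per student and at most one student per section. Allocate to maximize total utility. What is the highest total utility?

This is the linear assignment problem.
Optimal: Leclerc→Section 2pm (69 points), Quispe→Section 9am (94 points), Santos→Section 1pm (73 points) — total 69+94+73 = 236 points.
Max-entry greedy (repeatedly take the single best remaining cell) gives 193 points, worse by 43.
Next-best assignment: Leclerc→Section 1pm, Quispe→Section 2pm, Santos→Section 9am = 230 points.
Swapping Santos↔Quispe (Santos→Section 9am 93 points, Quispe→Section 1pm 49 points) loses 25.
Every other assignment is strictly worse.

Maximum total: 236 points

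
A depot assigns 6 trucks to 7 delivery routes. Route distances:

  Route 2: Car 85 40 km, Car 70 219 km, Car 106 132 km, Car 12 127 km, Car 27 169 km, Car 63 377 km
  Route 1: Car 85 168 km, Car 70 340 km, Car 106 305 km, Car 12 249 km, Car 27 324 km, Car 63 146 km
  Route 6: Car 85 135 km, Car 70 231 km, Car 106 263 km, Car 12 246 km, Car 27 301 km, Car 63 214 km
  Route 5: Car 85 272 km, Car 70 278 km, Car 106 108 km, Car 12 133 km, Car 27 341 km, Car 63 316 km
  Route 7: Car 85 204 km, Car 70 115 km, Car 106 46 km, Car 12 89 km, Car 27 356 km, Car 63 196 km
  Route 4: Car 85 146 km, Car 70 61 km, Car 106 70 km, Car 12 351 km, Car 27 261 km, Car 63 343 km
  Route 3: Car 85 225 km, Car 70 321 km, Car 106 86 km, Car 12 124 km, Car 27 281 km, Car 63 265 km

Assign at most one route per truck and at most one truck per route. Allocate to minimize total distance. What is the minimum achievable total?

This is a one-to-one assignment (minimum-cost bipartite matching).
Optimal: Car 85→Route 6 (135 km), Car 70→Route 4 (61 km), Car 106→Route 7 (46 km), Car 12→Route 3 (124 km), Car 27→Route 2 (169 km), Car 63→Route 1 (146 km) — total 135+61+46+124+169+146 = 681 km.
Min-entry greedy (repeatedly take the single cheapest remaining cell) gives 718 km, worse by 37.
Swapping Car 63↔Car 85 (Car 63→Route 6 214 km, Car 85→Route 1 168 km) adds 101.

Minimum total: 681 km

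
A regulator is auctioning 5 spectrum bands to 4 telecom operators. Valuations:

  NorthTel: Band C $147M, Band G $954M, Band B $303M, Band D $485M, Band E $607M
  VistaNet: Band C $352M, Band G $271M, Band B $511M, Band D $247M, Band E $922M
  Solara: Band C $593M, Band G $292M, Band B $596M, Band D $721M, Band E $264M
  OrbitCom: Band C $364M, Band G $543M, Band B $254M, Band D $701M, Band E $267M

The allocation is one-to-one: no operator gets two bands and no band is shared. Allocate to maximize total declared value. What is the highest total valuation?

Max total: $3173M

Optimal: NorthTel→Band G ($954M), VistaNet→Band E ($922M), Solara→Band B ($596M), OrbitCom→Band D ($701M) — total 954+922+596+701 = $3173M.
Max-entry greedy (repeatedly take the single best remaining cell) gives $2961M, worse by 212.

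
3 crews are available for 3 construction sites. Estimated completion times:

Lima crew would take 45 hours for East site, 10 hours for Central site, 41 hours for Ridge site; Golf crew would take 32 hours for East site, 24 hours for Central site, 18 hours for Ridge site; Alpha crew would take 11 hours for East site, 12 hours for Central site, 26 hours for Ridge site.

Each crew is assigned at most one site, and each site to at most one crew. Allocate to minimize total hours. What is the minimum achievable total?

Min total: 39 hours

Optimal: Lima crew→Central site (10 hours), Golf crew→Ridge site (18 hours), Alpha crew→East site (11 hours) — total 10+18+11 = 39 hours.
Next-best assignment: Lima crew→Central site, Golf crew→East site, Alpha crew→Ridge site = 68 hours.
Checked against all permutations: 39 hours is optimal.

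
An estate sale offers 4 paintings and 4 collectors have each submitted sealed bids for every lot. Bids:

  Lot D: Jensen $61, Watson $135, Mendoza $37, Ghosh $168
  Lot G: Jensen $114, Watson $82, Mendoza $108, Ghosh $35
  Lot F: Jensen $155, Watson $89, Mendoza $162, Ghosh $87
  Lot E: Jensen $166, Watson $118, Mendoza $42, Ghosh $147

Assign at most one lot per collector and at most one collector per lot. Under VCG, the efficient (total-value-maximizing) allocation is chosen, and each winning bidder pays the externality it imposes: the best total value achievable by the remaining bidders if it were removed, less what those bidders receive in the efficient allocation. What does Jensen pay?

Jensen pays $36.

Efficient allocation: Jensen→Lot E ($166), Watson→Lot G ($82), Mendoza→Lot F ($162), Ghosh→Lot D ($168); total welfare W = $578.
Jensen receives Lot E at value $166, so the others get W − 166 = $412.
Without Jensen: best allocation of the remaining 3 bidders over all 4 lots is Watson→Lot E ($118), Mendoza→Lot F ($162), Ghosh→Lot D ($168), total $448.
VCG payment = (others' best without Jensen) − (others' welfare with Jensen) = 448 − 412 = $36.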